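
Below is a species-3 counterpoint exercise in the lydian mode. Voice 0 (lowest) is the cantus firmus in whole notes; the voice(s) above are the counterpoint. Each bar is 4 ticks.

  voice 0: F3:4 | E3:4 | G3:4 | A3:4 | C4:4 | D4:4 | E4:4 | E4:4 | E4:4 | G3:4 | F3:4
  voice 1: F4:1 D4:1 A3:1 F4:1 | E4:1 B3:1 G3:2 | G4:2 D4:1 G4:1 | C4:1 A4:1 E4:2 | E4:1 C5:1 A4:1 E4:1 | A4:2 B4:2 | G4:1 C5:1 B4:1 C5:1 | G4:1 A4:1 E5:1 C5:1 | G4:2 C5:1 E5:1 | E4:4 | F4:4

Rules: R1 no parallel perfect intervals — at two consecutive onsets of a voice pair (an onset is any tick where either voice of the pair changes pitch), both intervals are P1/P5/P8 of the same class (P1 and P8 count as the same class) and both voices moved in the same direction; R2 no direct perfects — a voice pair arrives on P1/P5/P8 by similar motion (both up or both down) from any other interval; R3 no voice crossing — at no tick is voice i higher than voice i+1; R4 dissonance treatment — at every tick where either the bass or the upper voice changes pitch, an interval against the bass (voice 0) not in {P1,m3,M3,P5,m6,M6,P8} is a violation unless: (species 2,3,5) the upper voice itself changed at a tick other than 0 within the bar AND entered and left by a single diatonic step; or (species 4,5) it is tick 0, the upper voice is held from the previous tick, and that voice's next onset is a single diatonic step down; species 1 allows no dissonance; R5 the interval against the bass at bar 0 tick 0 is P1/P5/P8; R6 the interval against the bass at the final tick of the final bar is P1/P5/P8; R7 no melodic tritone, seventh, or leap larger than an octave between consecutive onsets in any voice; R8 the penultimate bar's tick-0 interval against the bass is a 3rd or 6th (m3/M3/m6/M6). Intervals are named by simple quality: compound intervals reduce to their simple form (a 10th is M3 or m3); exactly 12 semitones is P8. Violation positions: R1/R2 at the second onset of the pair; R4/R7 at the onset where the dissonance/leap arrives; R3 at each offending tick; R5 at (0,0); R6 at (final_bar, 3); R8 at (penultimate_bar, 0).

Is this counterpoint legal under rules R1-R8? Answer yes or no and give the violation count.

No (4 violations)

bar 0: v0=F3 v1=F4 (P8)
bar 1: v0=E3 v1=E4 (P8)
bar 2: v0=G3 v1=G4 (P8)
bar 3: v0=A3 v1=C4 (m3)
bar 4: v0=C4 v1=E4 (M3)
bar 5: v0=D4 v1=A4 (P5)
bar 6: v0=E4 v1=G4 (m3)
bar 7: v0=E4 v1=G4 (m3)
bar 8: v0=E4 v1=G4 (m3)
bar 9: v0=G3 v1=E4 (M6)
bar 10: v0=F3 v1=F4 (P8)
  R1 @ bar1.0: F3/F4 P8 -> E3/E4 P8 similar
  R2 @ bar2.0: E3/G3 m3 -> G3/G4 P8 similar
  R2 @ bar5.0: C4/E4 M3 -> D4/A4 P5 similar
  R4 @ bar7.1: E4/A4 P4 untreated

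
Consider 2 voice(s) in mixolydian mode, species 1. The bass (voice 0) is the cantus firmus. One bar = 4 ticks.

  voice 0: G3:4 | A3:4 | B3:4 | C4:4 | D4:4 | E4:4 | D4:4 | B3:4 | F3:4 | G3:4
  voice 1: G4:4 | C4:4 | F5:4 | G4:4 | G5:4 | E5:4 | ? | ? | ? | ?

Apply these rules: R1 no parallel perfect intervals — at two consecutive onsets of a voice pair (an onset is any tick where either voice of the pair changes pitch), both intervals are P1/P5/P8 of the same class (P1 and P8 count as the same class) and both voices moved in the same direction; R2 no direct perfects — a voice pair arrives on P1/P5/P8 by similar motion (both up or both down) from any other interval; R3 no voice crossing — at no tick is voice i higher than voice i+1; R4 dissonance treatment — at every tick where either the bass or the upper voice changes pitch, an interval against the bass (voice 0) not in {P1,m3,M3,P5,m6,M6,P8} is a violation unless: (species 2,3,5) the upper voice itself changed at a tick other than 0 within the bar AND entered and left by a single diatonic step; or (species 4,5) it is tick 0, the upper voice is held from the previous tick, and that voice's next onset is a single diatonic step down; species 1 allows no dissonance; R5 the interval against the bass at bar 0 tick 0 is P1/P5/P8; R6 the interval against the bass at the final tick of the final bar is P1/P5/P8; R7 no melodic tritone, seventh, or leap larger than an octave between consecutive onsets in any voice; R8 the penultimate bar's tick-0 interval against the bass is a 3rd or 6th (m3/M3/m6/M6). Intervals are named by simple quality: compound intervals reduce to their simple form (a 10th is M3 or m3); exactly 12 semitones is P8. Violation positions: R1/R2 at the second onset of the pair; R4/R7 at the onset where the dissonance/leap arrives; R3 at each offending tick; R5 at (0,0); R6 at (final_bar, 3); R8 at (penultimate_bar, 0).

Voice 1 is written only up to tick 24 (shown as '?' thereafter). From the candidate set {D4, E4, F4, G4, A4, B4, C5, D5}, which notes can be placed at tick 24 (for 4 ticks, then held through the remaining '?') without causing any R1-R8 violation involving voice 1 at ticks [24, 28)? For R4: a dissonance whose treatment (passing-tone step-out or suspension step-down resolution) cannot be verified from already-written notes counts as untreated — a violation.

D4: violates R1,R7
E4: violates R4
F4: violates R7
G4: violates R4
A4: violates R2
B4: legal
C5: violates R4
D5: violates R1

{B4}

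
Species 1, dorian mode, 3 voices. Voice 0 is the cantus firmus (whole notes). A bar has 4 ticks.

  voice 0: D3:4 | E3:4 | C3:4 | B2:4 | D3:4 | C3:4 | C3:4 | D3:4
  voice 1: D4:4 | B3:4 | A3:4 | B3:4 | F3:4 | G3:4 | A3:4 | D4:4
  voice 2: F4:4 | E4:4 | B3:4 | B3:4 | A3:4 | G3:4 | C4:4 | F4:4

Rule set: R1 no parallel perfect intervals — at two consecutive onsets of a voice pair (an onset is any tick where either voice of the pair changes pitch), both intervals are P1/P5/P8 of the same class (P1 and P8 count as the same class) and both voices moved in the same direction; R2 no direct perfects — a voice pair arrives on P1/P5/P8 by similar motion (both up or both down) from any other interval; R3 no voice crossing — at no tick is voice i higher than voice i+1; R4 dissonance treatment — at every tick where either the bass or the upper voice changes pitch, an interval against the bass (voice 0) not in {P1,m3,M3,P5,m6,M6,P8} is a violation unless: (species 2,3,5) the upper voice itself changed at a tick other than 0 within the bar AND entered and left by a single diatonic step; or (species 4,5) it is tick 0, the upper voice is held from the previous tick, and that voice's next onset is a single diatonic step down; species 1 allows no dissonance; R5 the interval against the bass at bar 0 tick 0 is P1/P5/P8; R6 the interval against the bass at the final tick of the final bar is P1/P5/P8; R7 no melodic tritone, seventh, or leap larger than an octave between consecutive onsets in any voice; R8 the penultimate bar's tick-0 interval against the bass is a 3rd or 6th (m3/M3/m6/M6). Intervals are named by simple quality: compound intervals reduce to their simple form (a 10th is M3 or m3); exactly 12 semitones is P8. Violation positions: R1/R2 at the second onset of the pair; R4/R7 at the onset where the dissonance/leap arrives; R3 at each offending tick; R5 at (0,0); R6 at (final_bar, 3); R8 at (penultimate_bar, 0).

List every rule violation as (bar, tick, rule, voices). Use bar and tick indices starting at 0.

bar 0: v0=D3 v1=D4 v2=F4 downbeat m3
bar 1: v0=E3 v1=B3 v2=E4 downbeat P8
bar 2: v0=C3 v1=A3 v2=B3 downbeat M7
bar 3: v0=B2 v1=B3 v2=B3 downbeat P8
bar 4: v0=D3 v1=F3 v2=A3 downbeat P5
bar 5: v0=C3 v1=G3 v2=G3 downbeat P5
bar 6: v0=C3 v1=A3 v2=C4 downbeat P8
bar 7: v0=D3 v1=D4 v2=F4 downbeat m3
  -> R5 @ bar 0 tick 0 v(0, 2): opens on m3
  -> R4 @ bar 2 tick 0 v(0, 2): C3/B3 M7 untreated
  -> R7 @ bar 4 tick 0 v(1,): B3->F3 leap 6st
  -> R1 @ bar 5 tick 0 v(0, 2): D3/A3 P5 -> C3/G3 P5 similar
  -> R8 @ bar 6 tick 0 v(0, 2): penult P8 not 3rd/6th
  -> R2 @ bar 7 tick 0 v(0, 1): C3/A3 M6 -> D3/D4 P8 similar
  -> R6 @ bar 7 tick 3 v(0, 2): closes on m3

(0, 0, R5, (0, 2))
(2, 0, R4, (0, 2))
(4, 0, R7, (1,))
(5, 0, R1, (0, 2))
(6, 0, R8, (0, 2))
(7, 0, R2, (0, 1))
(7, 3, R6, (0, 2))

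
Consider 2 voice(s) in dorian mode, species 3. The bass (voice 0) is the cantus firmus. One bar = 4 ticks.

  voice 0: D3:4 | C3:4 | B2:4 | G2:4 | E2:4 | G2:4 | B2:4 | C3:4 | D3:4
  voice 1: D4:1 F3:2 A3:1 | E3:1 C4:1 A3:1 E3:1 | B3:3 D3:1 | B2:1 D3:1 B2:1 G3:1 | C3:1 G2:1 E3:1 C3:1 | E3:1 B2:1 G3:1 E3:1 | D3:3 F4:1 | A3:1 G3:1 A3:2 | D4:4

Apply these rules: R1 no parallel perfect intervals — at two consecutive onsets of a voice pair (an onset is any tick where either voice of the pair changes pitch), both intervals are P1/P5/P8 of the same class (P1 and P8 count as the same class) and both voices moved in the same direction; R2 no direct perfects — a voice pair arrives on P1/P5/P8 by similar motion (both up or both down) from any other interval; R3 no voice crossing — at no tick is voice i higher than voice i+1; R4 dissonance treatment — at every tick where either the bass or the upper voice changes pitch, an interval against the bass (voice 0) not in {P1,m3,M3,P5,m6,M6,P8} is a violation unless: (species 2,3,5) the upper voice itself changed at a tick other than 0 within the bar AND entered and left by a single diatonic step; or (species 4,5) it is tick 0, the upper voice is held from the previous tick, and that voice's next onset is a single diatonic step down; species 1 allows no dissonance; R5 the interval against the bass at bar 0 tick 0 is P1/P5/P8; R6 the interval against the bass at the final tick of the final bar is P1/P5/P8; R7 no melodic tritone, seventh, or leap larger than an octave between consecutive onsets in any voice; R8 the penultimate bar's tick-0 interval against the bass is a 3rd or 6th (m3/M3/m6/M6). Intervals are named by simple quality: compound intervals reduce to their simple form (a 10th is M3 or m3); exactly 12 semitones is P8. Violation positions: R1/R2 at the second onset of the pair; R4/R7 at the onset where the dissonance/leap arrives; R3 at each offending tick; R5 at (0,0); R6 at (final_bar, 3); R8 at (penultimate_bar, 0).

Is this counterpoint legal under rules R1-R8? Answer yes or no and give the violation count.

bar 0: v0=D3 v1=D4 (P8)
bar 1: v0=C3 v1=E3 (M3)
bar 2: v0=B2 v1=B3 (P8)
bar 3: v0=G2 v1=B2 (M3)
bar 4: v0=E2 v1=C3 (m6)
bar 5: v0=G2 v1=E3 (M6)
bar 6: v0=B2 v1=D3 (m3)
bar 7: v0=C3 v1=A3 (M6)
bar 8: v0=D3 v1=D4 (P8)
  R4 @ bar6.3: B2/F4 TT untreated
  R7 @ bar6.3: D3->F4 leap 15st
  R2 @ bar8.0: C3/A3 M6 -> D3/D4 P8 similar

No (3 violations)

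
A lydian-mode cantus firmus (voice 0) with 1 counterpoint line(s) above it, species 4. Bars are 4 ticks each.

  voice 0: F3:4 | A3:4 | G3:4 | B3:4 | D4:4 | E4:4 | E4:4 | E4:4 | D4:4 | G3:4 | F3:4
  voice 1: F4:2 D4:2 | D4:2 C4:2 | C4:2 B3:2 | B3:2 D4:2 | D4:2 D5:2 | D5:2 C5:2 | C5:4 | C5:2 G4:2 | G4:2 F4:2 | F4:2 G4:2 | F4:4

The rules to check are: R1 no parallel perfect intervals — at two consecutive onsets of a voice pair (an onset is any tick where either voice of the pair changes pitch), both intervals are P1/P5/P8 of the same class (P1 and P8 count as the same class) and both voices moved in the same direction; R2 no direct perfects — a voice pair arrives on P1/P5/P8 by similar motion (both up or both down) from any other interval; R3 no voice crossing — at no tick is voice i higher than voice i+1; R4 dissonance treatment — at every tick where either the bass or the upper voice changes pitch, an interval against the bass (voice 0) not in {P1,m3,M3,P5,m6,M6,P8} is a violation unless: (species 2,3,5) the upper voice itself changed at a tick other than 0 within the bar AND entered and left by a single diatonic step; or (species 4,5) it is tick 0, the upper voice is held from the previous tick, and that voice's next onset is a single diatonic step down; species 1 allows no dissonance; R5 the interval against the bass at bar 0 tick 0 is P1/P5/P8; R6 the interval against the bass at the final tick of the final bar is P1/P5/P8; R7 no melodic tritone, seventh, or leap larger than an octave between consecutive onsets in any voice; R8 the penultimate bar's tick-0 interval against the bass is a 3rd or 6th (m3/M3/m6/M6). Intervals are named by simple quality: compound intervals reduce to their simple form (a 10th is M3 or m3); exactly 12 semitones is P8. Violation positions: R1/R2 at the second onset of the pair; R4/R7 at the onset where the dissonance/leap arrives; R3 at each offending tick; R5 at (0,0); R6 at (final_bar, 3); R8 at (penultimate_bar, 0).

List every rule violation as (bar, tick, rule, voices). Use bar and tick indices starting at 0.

(9, 0, R4, (0, 1))
(9, 0, R8, (0, 1))
(10, 0, R1, (0, 1))

bar 0: v0=F3 v1=F4 downbeat P8
bar 1: v0=A3 v1=D4 downbeat P4
bar 2: v0=G3 v1=C4 downbeat P4
bar 3: v0=B3 v1=B3 downbeat P1
bar 4: v0=D4 v1=D4 downbeat P1
bar 5: v0=E4 v1=D5 downbeat m7
bar 6: v0=E4 v1=C5 downbeat m6
bar 7: v0=E4 v1=C5 downbeat m6
bar 8: v0=D4 v1=G4 downbeat P4
bar 9: v0=G3 v1=F4 downbeat m7
bar 10: v0=F3 v1=F4 downbeat P8
  -> R4 @ bar 9 tick 0 v(0, 1): G3/F4 m7 untreated
  -> R8 @ bar 9 tick 0 v(0, 1): penult m7 not 3rd/6th
  -> R1 @ bar 10 tick 0 v(0, 1): G3/G4 P8 -> F3/F4 P8 similar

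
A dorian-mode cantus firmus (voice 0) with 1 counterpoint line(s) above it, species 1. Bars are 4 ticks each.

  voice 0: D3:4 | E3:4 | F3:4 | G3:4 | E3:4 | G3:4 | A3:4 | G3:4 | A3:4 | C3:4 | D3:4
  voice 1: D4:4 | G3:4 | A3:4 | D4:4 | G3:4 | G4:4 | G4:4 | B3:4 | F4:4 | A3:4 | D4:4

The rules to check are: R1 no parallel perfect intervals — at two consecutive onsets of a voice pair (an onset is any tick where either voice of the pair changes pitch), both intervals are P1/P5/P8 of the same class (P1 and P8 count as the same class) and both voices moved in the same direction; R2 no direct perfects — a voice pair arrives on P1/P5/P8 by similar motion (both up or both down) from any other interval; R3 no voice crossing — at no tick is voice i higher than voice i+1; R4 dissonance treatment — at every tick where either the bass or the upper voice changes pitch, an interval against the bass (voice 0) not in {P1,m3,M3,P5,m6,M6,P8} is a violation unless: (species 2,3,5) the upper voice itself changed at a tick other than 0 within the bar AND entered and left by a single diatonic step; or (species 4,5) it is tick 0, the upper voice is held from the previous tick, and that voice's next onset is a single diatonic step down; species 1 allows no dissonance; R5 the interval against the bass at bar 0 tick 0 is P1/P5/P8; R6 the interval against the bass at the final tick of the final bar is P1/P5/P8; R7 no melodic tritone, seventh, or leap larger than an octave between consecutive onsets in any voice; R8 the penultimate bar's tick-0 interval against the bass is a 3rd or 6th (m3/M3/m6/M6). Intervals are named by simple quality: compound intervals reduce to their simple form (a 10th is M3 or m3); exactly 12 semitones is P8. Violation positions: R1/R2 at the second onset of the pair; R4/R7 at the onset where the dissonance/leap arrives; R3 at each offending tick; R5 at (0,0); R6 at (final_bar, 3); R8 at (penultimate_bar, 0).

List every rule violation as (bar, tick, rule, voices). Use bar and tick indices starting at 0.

(3, 0, R2, (0, 1))
(5, 0, R2, (0, 1))
(6, 0, R4, (0, 1))
(8, 0, R7, (1,))
(10, 0, R2, (0, 1))

bar 0: v0=D3 v1=D4 downbeat P8
bar 1: v0=E3 v1=G3 downbeat m3
bar 2: v0=F3 v1=A3 downbeat M3
bar 3: v0=G3 v1=D4 downbeat P5
bar 4: v0=E3 v1=G3 downbeat m3
bar 5: v0=G3 v1=G4 downbeat P8
bar 6: v0=A3 v1=G4 downbeat m7
bar 7: v0=G3 v1=B3 downbeat M3
bar 8: v0=A3 v1=F4 downbeat m6
bar 9: v0=C3 v1=A3 downbeat M6
bar 10: v0=D3 v1=D4 downbeat P8
  -> R2 @ bar 3 tick 0 v(0, 1): F3/A3 M3 -> G3/D4 P5 similar
  -> R2 @ bar 5 tick 0 v(0, 1): E3/G3 m3 -> G3/G4 P8 similar
  -> R4 @ bar 6 tick 0 v(0, 1): A3/G4 m7 untreated
  -> R7 @ bar 8 tick 0 v(1,): B3->F4 leap 6st
  -> R2 @ bar 10 tick 0 v(0, 1): C3/A3 M6 -> D3/D4 P8 similar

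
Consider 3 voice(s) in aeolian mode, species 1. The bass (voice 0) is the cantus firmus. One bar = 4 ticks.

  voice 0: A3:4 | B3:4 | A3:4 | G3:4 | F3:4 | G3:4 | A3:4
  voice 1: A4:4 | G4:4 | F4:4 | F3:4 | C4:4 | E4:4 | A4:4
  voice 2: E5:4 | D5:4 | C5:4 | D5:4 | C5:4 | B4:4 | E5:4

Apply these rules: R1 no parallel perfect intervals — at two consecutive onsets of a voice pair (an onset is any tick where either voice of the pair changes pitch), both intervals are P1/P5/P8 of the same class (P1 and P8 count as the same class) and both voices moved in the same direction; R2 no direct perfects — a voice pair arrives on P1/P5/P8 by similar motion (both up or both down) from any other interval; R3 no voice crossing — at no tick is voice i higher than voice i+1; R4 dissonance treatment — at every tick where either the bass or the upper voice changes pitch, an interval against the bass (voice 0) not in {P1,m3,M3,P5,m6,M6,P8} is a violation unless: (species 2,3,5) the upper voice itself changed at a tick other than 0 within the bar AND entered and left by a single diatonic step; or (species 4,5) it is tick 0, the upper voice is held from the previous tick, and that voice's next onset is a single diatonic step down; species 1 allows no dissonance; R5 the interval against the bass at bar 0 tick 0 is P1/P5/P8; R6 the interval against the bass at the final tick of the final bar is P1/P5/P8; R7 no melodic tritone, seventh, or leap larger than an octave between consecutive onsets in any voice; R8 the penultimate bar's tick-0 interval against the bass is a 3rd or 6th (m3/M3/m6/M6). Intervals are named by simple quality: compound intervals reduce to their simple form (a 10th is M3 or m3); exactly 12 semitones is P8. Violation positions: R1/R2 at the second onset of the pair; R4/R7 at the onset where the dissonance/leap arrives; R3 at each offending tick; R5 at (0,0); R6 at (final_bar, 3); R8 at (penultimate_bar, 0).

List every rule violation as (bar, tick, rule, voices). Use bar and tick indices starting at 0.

bar 0: v0=A3 v1=A4 v2=E5 downbeat P5
bar 1: v0=B3 v1=G4 v2=D5 downbeat m3
bar 2: v0=A3 v1=F4 v2=C5 downbeat m3
bar 3: v0=G3 v1=F3 v2=D5 downbeat P5
bar 4: v0=F3 v1=C4 v2=C5 downbeat P5
bar 5: v0=G3 v1=E4 v2=B4 downbeat M3
bar 6: v0=A3 v1=A4 v2=E5 downbeat P5
  -> R1 @ bar 1 tick 0 v(1, 2): A4/E5 P5 -> G4/D5 P5 similar
  -> R1 @ bar 2 tick 0 v(1, 2): G4/D5 P5 -> F4/C5 P5 similar
  -> R3 @ bar 3 tick 0 v(0, 1): G3 above F3
  -> R4 @ bar 3 tick 0 v(0, 1): G3/F3 M2 untreated
  -> R3 @ bar 3 tick 1 v(0, 1): G3 above F3
  -> R3 @ bar 3 tick 2 v(0, 1): G3 above F3
  -> R3 @ bar 3 tick 3 v(0, 1): G3 above F3
  -> R1 @ bar 4 tick 0 v(0, 2): G3/D5 P5 -> F3/C5 P5 similar
  -> R1 @ bar 6 tick 0 v(1, 2): E4/B4 P5 -> A4/E5 P5 similar
  -> R2 @ bar 6 tick 0 v(0, 1): G3/E4 M6 -> A3/A4 P8 similar
  -> R2 @ bar 6 tick 0 v(0, 2): G3/B4 M3 -> A3/E5 P5 similar

(1, 0, R1, (1, 2))
(2, 0, R1, (1, 2))
(3, 0, R3, (0, 1))
(3, 0, R4, (0, 1))
(3, 1, R3, (0, 1))
(3, 2, R3, (0, 1))
(3, 3, R3, (0, 1))
(4, 0, R1, (0, 2))
(6, 0, R1, (1, 2))
(6, 0, R2, (0, 1))
(6, 0, R2, (0, 2))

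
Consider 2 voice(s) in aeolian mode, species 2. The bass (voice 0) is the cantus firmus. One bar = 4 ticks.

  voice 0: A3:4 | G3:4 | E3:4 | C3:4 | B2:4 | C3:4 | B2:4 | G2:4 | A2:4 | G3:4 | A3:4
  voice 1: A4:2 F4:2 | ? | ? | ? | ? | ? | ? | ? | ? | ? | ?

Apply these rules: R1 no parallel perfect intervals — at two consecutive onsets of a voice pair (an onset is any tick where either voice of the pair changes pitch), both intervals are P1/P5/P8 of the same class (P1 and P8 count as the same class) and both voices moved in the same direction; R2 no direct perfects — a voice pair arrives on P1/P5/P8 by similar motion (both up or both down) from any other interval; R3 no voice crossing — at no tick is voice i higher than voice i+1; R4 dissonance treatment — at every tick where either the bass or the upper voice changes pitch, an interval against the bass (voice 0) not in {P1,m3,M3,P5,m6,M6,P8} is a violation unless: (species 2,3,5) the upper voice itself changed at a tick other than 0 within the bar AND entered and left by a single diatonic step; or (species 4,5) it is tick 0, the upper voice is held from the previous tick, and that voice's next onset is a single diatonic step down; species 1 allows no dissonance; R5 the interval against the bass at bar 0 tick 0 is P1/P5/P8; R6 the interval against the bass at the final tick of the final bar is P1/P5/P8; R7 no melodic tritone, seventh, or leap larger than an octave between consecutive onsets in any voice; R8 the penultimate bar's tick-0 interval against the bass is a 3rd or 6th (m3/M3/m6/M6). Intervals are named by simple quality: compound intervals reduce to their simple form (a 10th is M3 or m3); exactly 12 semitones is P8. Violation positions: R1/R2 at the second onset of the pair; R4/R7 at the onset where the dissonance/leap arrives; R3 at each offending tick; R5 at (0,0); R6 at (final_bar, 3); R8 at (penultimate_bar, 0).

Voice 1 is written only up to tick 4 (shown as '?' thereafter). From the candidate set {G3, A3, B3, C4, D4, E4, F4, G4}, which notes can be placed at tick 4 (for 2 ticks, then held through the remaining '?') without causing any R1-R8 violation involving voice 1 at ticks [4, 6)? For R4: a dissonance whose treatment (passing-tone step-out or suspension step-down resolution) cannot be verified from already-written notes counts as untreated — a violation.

{E4, G4}

G3: violates R2,R7
A3: violates R4
B3: violates R7
C4: violates R4
D4: violates R2
E4: legal
F4: violates R4
G4: legal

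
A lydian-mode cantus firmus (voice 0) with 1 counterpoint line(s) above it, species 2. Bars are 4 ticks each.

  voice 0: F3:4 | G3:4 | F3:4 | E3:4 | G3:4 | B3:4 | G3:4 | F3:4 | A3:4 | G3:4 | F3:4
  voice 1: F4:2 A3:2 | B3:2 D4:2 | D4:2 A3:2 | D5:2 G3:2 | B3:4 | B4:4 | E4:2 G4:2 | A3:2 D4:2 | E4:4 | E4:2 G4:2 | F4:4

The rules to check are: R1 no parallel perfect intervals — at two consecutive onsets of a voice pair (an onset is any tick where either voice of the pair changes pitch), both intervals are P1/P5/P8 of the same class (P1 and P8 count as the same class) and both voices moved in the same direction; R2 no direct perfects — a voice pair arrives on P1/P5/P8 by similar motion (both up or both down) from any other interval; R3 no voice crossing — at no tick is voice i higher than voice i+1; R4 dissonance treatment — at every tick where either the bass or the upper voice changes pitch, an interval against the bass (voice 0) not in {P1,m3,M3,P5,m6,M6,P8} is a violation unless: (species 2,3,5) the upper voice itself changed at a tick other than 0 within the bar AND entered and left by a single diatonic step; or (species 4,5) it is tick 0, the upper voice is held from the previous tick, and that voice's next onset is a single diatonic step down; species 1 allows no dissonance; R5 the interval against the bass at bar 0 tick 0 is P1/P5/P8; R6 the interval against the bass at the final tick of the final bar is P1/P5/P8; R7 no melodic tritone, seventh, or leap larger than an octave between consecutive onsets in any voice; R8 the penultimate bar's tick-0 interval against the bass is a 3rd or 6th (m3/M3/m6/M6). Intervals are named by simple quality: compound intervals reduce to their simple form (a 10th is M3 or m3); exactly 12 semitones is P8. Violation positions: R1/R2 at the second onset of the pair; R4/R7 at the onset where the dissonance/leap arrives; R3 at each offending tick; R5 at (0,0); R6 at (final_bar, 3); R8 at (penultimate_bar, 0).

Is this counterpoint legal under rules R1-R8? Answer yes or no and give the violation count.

No (7 violations)

bar 0: v0=F3 v1=F4 (P8)
bar 1: v0=G3 v1=B3 (M3)
bar 2: v0=F3 v1=D4 (M6)
bar 3: v0=E3 v1=D5 (m7)
bar 4: v0=G3 v1=B3 (M3)
bar 5: v0=B3 v1=B4 (P8)
bar 6: v0=G3 v1=E4 (M6)
bar 7: v0=F3 v1=A3 (M3)
bar 8: v0=A3 v1=E4 (P5)
bar 9: v0=G3 v1=E4 (M6)
bar 10: v0=F3 v1=F4 (P8)
  R4 @ bar3.0: E3/D5 m7 untreated
  R7 @ bar3.0: A3->D5 leap 17st
  R7 @ bar3.2: D5->G3 leap 19st
  R2 @ bar5.0: G3/B3 M3 -> B3/B4 P8 similar
  R7 @ bar7.0: G4->A3 leap 10st
  R2 @ bar8.0: F3/D4 M6 -> A3/E4 P5 similar
  R1 @ bar10.0: G3/G4 P8 -> F3/F4 P8 similar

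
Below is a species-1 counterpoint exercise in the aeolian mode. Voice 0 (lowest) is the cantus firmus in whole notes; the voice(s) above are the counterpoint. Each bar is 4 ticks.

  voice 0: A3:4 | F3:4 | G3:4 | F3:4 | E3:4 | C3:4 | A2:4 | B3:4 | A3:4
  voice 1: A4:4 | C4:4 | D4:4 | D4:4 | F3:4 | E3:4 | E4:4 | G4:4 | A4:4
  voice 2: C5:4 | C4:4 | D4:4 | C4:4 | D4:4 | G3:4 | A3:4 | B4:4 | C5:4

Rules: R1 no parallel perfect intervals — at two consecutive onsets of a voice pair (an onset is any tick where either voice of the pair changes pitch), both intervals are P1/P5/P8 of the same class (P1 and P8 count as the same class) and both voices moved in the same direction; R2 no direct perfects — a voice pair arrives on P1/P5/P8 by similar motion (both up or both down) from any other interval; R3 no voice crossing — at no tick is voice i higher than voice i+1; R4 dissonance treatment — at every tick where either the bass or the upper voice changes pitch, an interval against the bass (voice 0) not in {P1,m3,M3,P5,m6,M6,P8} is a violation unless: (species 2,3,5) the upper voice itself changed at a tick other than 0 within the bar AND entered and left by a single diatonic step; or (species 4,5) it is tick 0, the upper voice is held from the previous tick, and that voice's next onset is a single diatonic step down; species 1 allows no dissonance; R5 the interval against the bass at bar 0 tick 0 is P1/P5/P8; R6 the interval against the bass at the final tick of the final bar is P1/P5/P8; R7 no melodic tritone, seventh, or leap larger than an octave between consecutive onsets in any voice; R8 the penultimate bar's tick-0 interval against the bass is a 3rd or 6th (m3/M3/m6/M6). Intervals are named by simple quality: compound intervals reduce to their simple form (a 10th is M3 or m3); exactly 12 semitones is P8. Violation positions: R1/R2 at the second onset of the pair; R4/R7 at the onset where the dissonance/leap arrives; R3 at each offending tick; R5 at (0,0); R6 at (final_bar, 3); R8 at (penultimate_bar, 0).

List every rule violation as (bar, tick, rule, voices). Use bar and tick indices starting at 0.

(0, 0, R5, (0, 2))
(1, 0, R2, (0, 1))
(1, 0, R2, (0, 2))
(1, 0, R2, (1, 2))
(2, 0, R1, (0, 1))
(2, 0, R1, (0, 2))
(2, 0, R1, (1, 2))
(3, 0, R1, (0, 2))
(3, 0, R3, (1, 2))
(3, 1, R3, (1, 2))
(3, 2, R3, (1, 2))
(3, 3, R3, (1, 2))
(4, 0, R4, (0, 1))
(4, 0, R4, (0, 2))
(5, 0, R2, (0, 2))
(6, 0, R2, (1, 2))
(6, 0, R3, (1, 2))
(6, 1, R3, (1, 2))
(6, 2, R3, (1, 2))
(6, 3, R3, (1, 2))
(7, 0, R1, (0, 2))
(7, 0, R7, (0,))
(7, 0, R7, (2,))
(7, 0, R8, (0, 2))
(8, 3, R6, (0, 2))

bar 0: v0=A3 v1=A4 v2=C5 downbeat m3
bar 1: v0=F3 v1=C4 v2=C4 downbeat P5
bar 2: v0=G3 v1=D4 v2=D4 downbeat P5
bar 3: v0=F3 v1=D4 v2=C4 downbeat P5
bar 4: v0=E3 v1=F3 v2=D4 downbeat m7
bar 5: v0=C3 v1=E3 v2=G3 downbeat P5
bar 6: v0=A2 v1=E4 v2=A3 downbeat P8
bar 7: v0=B3 v1=G4 v2=B4 downbeat P8
bar 8: v0=A3 v1=A4 v2=C5 downbeat m3
  -> R5 @ bar 0 tick 0 v(0, 2): opens on m3
  -> R2 @ bar 1 tick 0 v(0, 1): A3/A4 P8 -> F3/C4 P5 similar
  -> R2 @ bar 1 tick 0 v(0, 2): A3/C5 m3 -> F3/C4 P5 similar
  -> R2 @ bar 1 tick 0 v(1, 2): A4/C5 m3 -> C4/C4 P1 similar
  -> R1 @ bar 2 tick 0 v(0, 1): F3/C4 P5 -> G3/D4 P5 similar
  -> R1 @ bar 2 tick 0 v(0, 2): F3/C4 P5 -> G3/D4 P5 similar
  -> R1 @ bar 2 tick 0 v(1, 2): C4/C4 P1 -> D4/D4 P1 similar
  -> R1 @ bar 3 tick 0 v(0, 2): G3/D4 P5 -> F3/C4 P5 similar
  -> R3 @ bar 3 tick 0 v(1, 2): D4 above C4
  -> R3 @ bar 3 tick 1 v(1, 2): D4 above C4
  -> R3 @ bar 3 tick 2 v(1, 2): D4 above C4
  -> R3 @ bar 3 tick 3 v(1, 2): D4 above C4
  -> R4 @ bar 4 tick 0 v(0, 1): E3/F3 m2 untreated
  -> R4 @ bar 4 tick 0 v(0, 2): E3/D4 m7 untreated
  -> R2 @ bar 5 tick 0 v(0, 2): E3/D4 m7 -> C3/G3 P5 similar
  -> R2 @ bar 6 tick 0 v(1, 2): E3/G3 m3 -> E4/A3 P5 similar
  -> R3 @ bar 6 tick 0 v(1, 2): E4 above A3
  -> R3 @ bar 6 tick 1 v(1, 2): E4 above A3
  -> R3 @ bar 6 tick 2 v(1, 2): E4 above A3
  -> R3 @ bar 6 tick 3 v(1, 2): E4 above A3
  -> R1 @ bar 7 tick 0 v(0, 2): A2/A3 P8 -> B3/B4 P8 similar
  -> R7 @ bar 7 tick 0 v(0,): A2->B3 leap 14st
  -> R7 @ bar 7 tick 0 v(2,): A3->B4 leap 14st
  -> R8 @ bar 7 tick 0 v(0, 2): penult P8 not 3rd/6th
  -> R6 @ bar 8 tick 3 v(0, 2): closes on m3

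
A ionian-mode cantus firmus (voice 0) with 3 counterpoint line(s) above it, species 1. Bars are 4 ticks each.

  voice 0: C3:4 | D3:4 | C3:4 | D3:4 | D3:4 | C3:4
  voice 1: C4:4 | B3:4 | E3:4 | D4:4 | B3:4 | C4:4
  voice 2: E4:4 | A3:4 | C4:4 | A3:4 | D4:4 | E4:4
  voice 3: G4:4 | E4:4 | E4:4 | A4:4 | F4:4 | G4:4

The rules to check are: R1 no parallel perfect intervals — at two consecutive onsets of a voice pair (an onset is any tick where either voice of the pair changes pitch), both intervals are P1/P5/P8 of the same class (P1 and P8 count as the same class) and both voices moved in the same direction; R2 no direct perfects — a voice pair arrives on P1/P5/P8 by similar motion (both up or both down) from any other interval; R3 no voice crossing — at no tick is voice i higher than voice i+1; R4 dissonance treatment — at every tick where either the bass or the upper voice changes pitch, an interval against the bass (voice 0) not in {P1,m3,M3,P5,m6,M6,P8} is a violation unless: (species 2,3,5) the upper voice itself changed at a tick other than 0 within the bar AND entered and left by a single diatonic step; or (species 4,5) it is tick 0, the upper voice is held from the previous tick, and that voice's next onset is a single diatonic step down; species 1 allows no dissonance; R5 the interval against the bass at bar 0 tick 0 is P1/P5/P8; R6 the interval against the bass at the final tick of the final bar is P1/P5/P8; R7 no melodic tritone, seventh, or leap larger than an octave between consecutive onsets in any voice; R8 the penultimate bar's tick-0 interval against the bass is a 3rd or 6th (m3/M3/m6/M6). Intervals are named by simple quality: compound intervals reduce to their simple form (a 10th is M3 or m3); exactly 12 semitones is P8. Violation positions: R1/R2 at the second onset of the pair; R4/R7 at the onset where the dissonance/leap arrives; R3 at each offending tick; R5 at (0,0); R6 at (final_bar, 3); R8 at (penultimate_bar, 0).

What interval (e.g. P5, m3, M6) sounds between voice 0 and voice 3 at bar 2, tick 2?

voice 0=C3 voice 3=E4 -> M3

M3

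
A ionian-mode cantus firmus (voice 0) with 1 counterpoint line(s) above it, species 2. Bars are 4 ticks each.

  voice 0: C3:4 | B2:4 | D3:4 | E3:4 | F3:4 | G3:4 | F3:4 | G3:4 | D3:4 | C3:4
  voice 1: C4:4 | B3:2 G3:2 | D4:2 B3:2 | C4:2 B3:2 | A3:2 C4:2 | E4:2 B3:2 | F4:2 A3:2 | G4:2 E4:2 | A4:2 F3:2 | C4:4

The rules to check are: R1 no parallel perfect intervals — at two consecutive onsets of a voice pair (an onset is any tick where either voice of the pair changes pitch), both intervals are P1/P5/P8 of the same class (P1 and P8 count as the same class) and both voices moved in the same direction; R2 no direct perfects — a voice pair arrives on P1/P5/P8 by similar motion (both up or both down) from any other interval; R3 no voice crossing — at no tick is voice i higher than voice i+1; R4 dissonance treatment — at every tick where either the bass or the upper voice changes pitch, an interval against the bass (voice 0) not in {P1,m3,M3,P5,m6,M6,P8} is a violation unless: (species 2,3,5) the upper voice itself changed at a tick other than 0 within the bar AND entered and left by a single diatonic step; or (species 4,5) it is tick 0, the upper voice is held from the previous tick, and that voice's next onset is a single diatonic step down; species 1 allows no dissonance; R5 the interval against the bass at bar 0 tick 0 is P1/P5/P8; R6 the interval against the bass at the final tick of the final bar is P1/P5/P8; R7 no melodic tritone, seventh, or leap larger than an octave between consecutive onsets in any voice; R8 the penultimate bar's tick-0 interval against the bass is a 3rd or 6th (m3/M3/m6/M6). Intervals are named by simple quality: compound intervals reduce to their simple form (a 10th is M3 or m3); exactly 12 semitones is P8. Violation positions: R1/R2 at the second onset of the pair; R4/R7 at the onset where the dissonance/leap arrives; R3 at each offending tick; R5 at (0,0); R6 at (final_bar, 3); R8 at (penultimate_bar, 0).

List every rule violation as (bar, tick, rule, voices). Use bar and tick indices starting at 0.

bar 0: v0=C3 v1=C4 downbeat P8
bar 1: v0=B2 v1=B3 downbeat P8
bar 2: v0=D3 v1=D4 downbeat P8
bar 3: v0=E3 v1=C4 downbeat m6
bar 4: v0=F3 v1=A3 downbeat M3
bar 5: v0=G3 v1=E4 downbeat M6
bar 6: v0=F3 v1=F4 downbeat P8
bar 7: v0=G3 v1=G4 downbeat P8
bar 8: v0=D3 v1=A4 downbeat P5
bar 9: v0=C3 v1=C4 downbeat P8
  -> R1 @ bar 1 tick 0 v(0, 1): C3/C4 P8 -> B2/B3 P8 similar
  -> R2 @ bar 2 tick 0 v(0, 1): B2/G3 m6 -> D3/D4 P8 similar
  -> R7 @ bar 6 tick 0 v(1,): B3->F4 leap 6st
  -> R2 @ bar 7 tick 0 v(0, 1): F3/A3 M3 -> G3/G4 P8 similar
  -> R7 @ bar 7 tick 0 v(1,): A3->G4 leap 10st
  -> R8 @ bar 8 tick 0 v(0, 1): penult P5 not 3rd/6th
  -> R7 @ bar 8 tick 2 v(1,): A4->F3 leap 16st

(1, 0, R1, (0, 1))
(2, 0, R2, (0, 1))
(6, 0, R7, (1,))
(7, 0, R2, (0, 1))
(7, 0, R7, (1,))
(8, 0, R8, (0, 1))
(8, 2, R7, (1,))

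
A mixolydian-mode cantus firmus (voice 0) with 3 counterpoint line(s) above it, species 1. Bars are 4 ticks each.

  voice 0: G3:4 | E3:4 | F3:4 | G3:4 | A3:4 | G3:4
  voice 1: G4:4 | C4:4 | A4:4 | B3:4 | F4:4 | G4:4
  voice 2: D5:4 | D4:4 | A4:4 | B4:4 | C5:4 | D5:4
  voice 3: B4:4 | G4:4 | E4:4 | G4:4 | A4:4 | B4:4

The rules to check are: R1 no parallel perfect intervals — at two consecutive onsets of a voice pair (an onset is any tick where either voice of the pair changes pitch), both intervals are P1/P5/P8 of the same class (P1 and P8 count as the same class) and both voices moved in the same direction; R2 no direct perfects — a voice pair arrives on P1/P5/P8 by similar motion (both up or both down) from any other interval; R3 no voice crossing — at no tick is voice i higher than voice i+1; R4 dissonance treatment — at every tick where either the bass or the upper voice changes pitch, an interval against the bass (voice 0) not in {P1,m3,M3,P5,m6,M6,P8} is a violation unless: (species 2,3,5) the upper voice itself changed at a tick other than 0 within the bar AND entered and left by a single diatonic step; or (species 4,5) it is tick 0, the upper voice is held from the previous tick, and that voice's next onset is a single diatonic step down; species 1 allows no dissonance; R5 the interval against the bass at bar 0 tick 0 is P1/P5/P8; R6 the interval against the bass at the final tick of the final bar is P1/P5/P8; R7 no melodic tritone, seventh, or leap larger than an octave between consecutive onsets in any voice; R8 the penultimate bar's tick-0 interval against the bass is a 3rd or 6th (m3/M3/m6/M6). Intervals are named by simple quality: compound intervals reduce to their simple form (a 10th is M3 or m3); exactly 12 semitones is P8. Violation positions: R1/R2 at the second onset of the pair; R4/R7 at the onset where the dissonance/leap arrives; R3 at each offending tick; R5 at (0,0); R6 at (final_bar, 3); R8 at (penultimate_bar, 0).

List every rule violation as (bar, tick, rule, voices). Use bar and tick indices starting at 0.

(0, 0, R3, (2, 3))
(0, 0, R5, (0, 3))
(0, 1, R3, (2, 3))
(0, 2, R3, (2, 3))
(0, 3, R3, (2, 3))
(1, 0, R2, (1, 3))
(1, 0, R4, (0, 2))
(2, 0, R2, (1, 2))
(2, 0, R3, (2, 3))
(2, 0, R4, (0, 3))
(2, 1, R3, (2, 3))
(2, 2, R3, (2, 3))
(2, 3, R3, (2, 3))
(3, 0, R2, (0, 3))
(3, 0, R3, (2, 3))
(3, 0, R7, (1,))
(3, 1, R3, (2, 3))
(3, 2, R3, (2, 3))
(3, 3, R3, (2, 3))
(4, 0, R1, (0, 3))
(4, 0, R2, (1, 2))
(4, 0, R3, (2, 3))
(4, 0, R7, (1,))
(4, 0, R8, (0, 3))
(4, 1, R3, (2, 3))
(4, 2, R3, (2, 3))
(4, 3, R3, (2, 3))
(5, 0, R1, (1, 2))
(5, 0, R3, (2, 3))
(5, 1, R3, (2, 3))
(5, 2, R3, (2, 3))
(5, 3, R3, (2, 3))
(5, 3, R6, (0, 3))

bar 0: v0=G3 v1=G4 v2=D5 v3=B4 downbeat M3
bar 1: v0=E3 v1=C4 v2=D4 v3=G4 downbeat m3
bar 2: v0=F3 v1=A4 v2=A4 v3=E4 downbeat M7
bar 3: v0=G3 v1=B3 v2=B4 v3=G4 downbeat P8
bar 4: v0=A3 v1=F4 v2=C5 v3=A4 downbeat P8
bar 5: v0=G3 v1=G4 v2=D5 v3=B4 downbeat M3
  -> R3 @ bar 0 tick 0 v(2, 3): D5 above B4
  -> R5 @ bar 0 tick 0 v(0, 3): opens on M3
  -> R3 @ bar 0 tick 1 v(2, 3): D5 above B4
  -> R3 @ bar 0 tick 2 v(2, 3): D5 above B4
  -> R3 @ bar 0 tick 3 v(2, 3): D5 above B4
  -> R2 @ bar 1 tick 0 v(1, 3): G4/B4 M3 -> C4/G4 P5 similar
  -> R4 @ bar 1 tick 0 v(0, 2): E3/D4 m7 untreated
  -> R2 @ bar 2 tick 0 v(1, 2): C4/D4 M2 -> A4/A4 P1 similar
  -> R3 @ bar 2 tick 0 v(2, 3): A4 above E4
  -> R4 @ bar 2 tick 0 v(0, 3): F3/E4 M7 untreated
  -> R3 @ bar 2 tick 1 v(2, 3): A4 above E4
  -> R3 @ bar 2 tick 2 v(2, 3): A4 above E4
  -> R3 @ bar 2 tick 3 v(2, 3): A4 above E4
  -> R2 @ bar 3 tick 0 v(0, 3): F3/E4 M7 -> G3/G4 P8 similar
  -> R3 @ bar 3 tick 0 v(2, 3): B4 above G4
  -> R7 @ bar 3 tick 0 v(1,): A4->B3 leap 10st
  -> R3 @ bar 3 tick 1 v(2, 3): B4 above G4
  -> R3 @ bar 3 tick 2 v(2, 3): B4 above G4
  -> R3 @ bar 3 tick 3 v(2, 3): B4 above G4
  -> R1 @ bar 4 tick 0 v(0, 3): G3/G4 P8 -> A3/A4 P8 similar
  -> R2 @ bar 4 tick 0 v(1, 2): B3/B4 P8 -> F4/C5 P5 similar
  -> R3 @ bar 4 tick 0 v(2, 3): C5 above A4
  -> R7 @ bar 4 tick 0 v(1,): B3->F4 leap 6st
  -> R8 @ bar 4 tick 0 v(0, 3): penult P8 not 3rd/6th
  -> R3 @ bar 4 tick 1 v(2, 3): C5 above A4
  -> R3 @ bar 4 tick 2 v(2, 3): C5 above A4
  -> R3 @ bar 4 tick 3 v(2, 3): C5 above A4
  -> R1 @ bar 5 tick 0 v(1, 2): F4/C5 P5 -> G4/D5 P5 similar
  -> R3 @ bar 5 tick 0 v(2, 3): D5 above B4
  -> R3 @ bar 5 tick 1 v(2, 3): D5 above B4
  -> R3 @ bar 5 tick 2 v(2, 3): D5 above B4
  -> R3 @ bar 5 tick 3 v(2, 3): D5 above B4
  -> R6 @ bar 5 tick 3 v(0, 3): closes on M3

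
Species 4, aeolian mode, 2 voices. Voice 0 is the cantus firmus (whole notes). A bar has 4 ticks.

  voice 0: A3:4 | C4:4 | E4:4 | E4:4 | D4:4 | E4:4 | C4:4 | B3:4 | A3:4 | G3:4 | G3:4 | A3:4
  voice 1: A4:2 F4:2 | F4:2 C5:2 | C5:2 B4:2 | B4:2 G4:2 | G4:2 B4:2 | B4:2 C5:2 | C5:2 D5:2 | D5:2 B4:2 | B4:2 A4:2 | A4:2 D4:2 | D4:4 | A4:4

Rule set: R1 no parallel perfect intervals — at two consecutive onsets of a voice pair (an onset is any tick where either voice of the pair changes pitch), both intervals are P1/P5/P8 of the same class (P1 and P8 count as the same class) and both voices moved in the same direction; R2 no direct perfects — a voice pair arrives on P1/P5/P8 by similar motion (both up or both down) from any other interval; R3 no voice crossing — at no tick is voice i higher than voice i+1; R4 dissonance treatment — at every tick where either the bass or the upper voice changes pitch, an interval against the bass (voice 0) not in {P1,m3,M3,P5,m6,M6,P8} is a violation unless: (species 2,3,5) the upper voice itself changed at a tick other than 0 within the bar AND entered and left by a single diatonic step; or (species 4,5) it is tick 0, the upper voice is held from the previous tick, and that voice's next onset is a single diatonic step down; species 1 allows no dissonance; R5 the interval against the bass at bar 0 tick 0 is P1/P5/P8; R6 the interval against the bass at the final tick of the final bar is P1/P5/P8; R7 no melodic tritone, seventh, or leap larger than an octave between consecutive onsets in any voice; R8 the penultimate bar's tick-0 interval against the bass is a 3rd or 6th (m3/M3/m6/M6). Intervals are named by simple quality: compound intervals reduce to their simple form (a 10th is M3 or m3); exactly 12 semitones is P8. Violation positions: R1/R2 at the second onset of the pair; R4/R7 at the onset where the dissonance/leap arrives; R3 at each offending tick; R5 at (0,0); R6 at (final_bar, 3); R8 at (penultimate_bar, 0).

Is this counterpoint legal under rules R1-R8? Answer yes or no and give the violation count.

No (6 violations)

bar 0: v0=A3 v1=A4 (P8)
bar 1: v0=C4 v1=F4 (P4)
bar 2: v0=E4 v1=C5 (m6)
bar 3: v0=E4 v1=B4 (P5)
bar 4: v0=D4 v1=G4 (P4)
bar 5: v0=E4 v1=B4 (P5)
bar 6: v0=C4 v1=C5 (P8)
bar 7: v0=B3 v1=D5 (m3)
bar 8: v0=A3 v1=B4 (M2)
bar 9: v0=G3 v1=A4 (M2)
bar 10: v0=G3 v1=D4 (P5)
bar 11: v0=A3 v1=A4 (P8)
  R4 @ bar1.0: C4/F4 P4 untreated
  R4 @ bar4.0: D4/G4 P4 untreated
  R4 @ bar6.2: C4/D5 M2 untreated
  R4 @ bar9.0: G3/A4 M2 untreated
  R8 @ bar10.0: penult P5 not 3rd/6th
  R2 @ bar11.0: G3/D4 P5 -> A3/A4 P8 similar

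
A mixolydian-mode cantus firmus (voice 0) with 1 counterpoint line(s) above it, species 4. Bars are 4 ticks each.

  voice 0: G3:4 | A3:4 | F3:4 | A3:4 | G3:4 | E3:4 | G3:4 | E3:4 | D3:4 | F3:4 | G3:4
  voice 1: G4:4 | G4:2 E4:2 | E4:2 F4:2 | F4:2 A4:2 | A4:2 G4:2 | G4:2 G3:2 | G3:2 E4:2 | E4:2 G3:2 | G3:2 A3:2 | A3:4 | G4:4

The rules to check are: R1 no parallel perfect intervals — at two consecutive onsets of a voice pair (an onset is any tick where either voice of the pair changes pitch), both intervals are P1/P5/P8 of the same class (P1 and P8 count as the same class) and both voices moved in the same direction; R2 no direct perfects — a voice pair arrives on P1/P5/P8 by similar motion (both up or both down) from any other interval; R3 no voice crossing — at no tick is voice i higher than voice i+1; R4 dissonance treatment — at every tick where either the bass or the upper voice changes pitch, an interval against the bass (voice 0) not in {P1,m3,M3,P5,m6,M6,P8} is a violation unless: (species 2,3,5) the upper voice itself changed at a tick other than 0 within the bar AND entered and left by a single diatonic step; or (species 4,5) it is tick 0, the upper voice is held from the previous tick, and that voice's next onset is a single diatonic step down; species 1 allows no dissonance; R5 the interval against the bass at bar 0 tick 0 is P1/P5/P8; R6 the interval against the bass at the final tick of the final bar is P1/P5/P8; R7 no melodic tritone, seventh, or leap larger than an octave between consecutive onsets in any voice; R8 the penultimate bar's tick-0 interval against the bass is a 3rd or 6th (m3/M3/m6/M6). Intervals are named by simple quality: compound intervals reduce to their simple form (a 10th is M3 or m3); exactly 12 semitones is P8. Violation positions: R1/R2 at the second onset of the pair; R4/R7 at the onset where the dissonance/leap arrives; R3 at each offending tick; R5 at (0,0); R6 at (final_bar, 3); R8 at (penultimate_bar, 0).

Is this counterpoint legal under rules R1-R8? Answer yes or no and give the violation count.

bar 0: v0=G3 v1=G4 (P8)
bar 1: v0=A3 v1=G4 (m7)
bar 2: v0=F3 v1=E4 (M7)
bar 3: v0=A3 v1=F4 (m6)
bar 4: v0=G3 v1=A4 (M2)
bar 5: v0=E3 v1=G4 (m3)
bar 6: v0=G3 v1=G3 (P1)
bar 7: v0=E3 v1=E4 (P8)
bar 8: v0=D3 v1=G3 (P4)
bar 9: v0=F3 v1=A3 (M3)
bar 10: v0=G3 v1=G4 (P8)
  R4 @ bar1.0: A3/G4 m7 untreated
  R4 @ bar2.0: F3/E4 M7 untreated
  R4 @ bar8.0: D3/G3 P4 untreated
  R2 @ bar10.0: F3/A3 M3 -> G3/G4 P8 similar
  R7 @ bar10.0: A3->G4 leap 10st

No (5 violations)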